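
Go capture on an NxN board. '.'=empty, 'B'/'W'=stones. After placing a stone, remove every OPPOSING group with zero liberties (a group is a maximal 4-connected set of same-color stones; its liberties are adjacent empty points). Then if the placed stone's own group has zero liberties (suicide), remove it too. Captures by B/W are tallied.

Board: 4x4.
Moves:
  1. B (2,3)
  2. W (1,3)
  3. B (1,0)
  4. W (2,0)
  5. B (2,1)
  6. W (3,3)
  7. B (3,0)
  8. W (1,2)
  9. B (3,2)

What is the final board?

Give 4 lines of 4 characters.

Answer: ....
B.WW
.B.B
B.B.

Derivation:
Move 1: B@(2,3) -> caps B=0 W=0
Move 2: W@(1,3) -> caps B=0 W=0
Move 3: B@(1,0) -> caps B=0 W=0
Move 4: W@(2,0) -> caps B=0 W=0
Move 5: B@(2,1) -> caps B=0 W=0
Move 6: W@(3,3) -> caps B=0 W=0
Move 7: B@(3,0) -> caps B=1 W=0
Move 8: W@(1,2) -> caps B=1 W=0
Move 9: B@(3,2) -> caps B=2 W=0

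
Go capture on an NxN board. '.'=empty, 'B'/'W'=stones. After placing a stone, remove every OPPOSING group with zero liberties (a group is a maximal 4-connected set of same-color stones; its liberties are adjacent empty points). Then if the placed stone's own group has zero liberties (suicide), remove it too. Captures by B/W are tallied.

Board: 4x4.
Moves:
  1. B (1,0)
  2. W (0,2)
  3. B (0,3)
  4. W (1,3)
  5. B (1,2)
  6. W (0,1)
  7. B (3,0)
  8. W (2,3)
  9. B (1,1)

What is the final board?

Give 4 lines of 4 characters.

Move 1: B@(1,0) -> caps B=0 W=0
Move 2: W@(0,2) -> caps B=0 W=0
Move 3: B@(0,3) -> caps B=0 W=0
Move 4: W@(1,3) -> caps B=0 W=1
Move 5: B@(1,2) -> caps B=0 W=1
Move 6: W@(0,1) -> caps B=0 W=1
Move 7: B@(3,0) -> caps B=0 W=1
Move 8: W@(2,3) -> caps B=0 W=1
Move 9: B@(1,1) -> caps B=0 W=1

Answer: .WW.
BBBW
...W
B...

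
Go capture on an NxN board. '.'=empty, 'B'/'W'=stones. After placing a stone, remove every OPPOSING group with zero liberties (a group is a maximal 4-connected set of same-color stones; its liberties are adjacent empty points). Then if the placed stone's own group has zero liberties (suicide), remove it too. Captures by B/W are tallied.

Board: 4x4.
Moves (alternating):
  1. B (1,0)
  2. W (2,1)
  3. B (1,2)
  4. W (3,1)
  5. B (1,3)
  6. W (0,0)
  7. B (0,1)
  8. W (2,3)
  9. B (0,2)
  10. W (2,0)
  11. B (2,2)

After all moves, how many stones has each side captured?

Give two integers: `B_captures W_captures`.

Answer: 1 0

Derivation:
Move 1: B@(1,0) -> caps B=0 W=0
Move 2: W@(2,1) -> caps B=0 W=0
Move 3: B@(1,2) -> caps B=0 W=0
Move 4: W@(3,1) -> caps B=0 W=0
Move 5: B@(1,3) -> caps B=0 W=0
Move 6: W@(0,0) -> caps B=0 W=0
Move 7: B@(0,1) -> caps B=1 W=0
Move 8: W@(2,3) -> caps B=1 W=0
Move 9: B@(0,2) -> caps B=1 W=0
Move 10: W@(2,0) -> caps B=1 W=0
Move 11: B@(2,2) -> caps B=1 W=0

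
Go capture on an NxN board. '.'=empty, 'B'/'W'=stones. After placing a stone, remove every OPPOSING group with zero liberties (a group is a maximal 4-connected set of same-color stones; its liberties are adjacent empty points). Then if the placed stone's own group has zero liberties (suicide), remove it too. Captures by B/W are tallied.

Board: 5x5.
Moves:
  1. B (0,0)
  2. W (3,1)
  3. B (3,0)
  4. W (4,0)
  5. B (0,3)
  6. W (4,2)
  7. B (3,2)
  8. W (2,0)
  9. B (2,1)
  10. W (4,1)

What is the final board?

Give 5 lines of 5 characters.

Move 1: B@(0,0) -> caps B=0 W=0
Move 2: W@(3,1) -> caps B=0 W=0
Move 3: B@(3,0) -> caps B=0 W=0
Move 4: W@(4,0) -> caps B=0 W=0
Move 5: B@(0,3) -> caps B=0 W=0
Move 6: W@(4,2) -> caps B=0 W=0
Move 7: B@(3,2) -> caps B=0 W=0
Move 8: W@(2,0) -> caps B=0 W=1
Move 9: B@(2,1) -> caps B=0 W=1
Move 10: W@(4,1) -> caps B=0 W=1

Answer: B..B.
.....
WB...
.WB..
WWW..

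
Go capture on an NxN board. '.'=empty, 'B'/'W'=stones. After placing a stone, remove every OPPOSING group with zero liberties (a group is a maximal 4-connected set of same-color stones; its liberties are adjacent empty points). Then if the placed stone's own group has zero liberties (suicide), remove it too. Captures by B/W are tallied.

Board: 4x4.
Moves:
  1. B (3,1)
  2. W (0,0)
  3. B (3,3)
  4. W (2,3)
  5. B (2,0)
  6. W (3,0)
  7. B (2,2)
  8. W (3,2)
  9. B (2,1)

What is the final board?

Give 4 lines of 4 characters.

Answer: W...
....
BBBW
.BW.

Derivation:
Move 1: B@(3,1) -> caps B=0 W=0
Move 2: W@(0,0) -> caps B=0 W=0
Move 3: B@(3,3) -> caps B=0 W=0
Move 4: W@(2,3) -> caps B=0 W=0
Move 5: B@(2,0) -> caps B=0 W=0
Move 6: W@(3,0) -> caps B=0 W=0
Move 7: B@(2,2) -> caps B=0 W=0
Move 8: W@(3,2) -> caps B=0 W=1
Move 9: B@(2,1) -> caps B=0 W=1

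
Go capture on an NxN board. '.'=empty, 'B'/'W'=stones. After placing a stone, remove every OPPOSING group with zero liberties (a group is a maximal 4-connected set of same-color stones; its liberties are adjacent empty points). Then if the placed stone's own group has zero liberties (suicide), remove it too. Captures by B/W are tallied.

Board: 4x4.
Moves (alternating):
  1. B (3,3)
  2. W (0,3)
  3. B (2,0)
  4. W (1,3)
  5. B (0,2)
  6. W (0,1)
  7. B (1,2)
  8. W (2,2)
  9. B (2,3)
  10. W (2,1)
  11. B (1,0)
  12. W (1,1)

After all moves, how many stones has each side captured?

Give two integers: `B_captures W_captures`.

Answer: 2 0

Derivation:
Move 1: B@(3,3) -> caps B=0 W=0
Move 2: W@(0,3) -> caps B=0 W=0
Move 3: B@(2,0) -> caps B=0 W=0
Move 4: W@(1,3) -> caps B=0 W=0
Move 5: B@(0,2) -> caps B=0 W=0
Move 6: W@(0,1) -> caps B=0 W=0
Move 7: B@(1,2) -> caps B=0 W=0
Move 8: W@(2,2) -> caps B=0 W=0
Move 9: B@(2,3) -> caps B=2 W=0
Move 10: W@(2,1) -> caps B=2 W=0
Move 11: B@(1,0) -> caps B=2 W=0
Move 12: W@(1,1) -> caps B=2 W=0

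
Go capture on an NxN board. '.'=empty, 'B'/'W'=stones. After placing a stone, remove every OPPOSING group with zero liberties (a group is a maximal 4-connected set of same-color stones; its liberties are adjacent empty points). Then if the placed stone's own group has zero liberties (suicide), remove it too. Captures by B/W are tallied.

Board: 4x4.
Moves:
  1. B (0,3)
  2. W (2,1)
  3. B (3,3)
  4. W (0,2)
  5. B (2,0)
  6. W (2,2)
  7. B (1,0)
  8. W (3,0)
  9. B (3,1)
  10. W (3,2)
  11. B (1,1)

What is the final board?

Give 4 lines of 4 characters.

Move 1: B@(0,3) -> caps B=0 W=0
Move 2: W@(2,1) -> caps B=0 W=0
Move 3: B@(3,3) -> caps B=0 W=0
Move 4: W@(0,2) -> caps B=0 W=0
Move 5: B@(2,0) -> caps B=0 W=0
Move 6: W@(2,2) -> caps B=0 W=0
Move 7: B@(1,0) -> caps B=0 W=0
Move 8: W@(3,0) -> caps B=0 W=0
Move 9: B@(3,1) -> caps B=1 W=0
Move 10: W@(3,2) -> caps B=1 W=0
Move 11: B@(1,1) -> caps B=1 W=0

Answer: ..WB
BB..
BWW.
.BWB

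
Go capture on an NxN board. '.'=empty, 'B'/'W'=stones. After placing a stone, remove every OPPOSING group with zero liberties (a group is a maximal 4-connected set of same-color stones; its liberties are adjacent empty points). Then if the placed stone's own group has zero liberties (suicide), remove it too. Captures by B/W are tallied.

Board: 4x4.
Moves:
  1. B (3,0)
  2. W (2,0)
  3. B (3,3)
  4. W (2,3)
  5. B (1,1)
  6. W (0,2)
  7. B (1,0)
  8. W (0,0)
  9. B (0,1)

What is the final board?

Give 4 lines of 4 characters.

Answer: .BW.
BB..
W..W
B..B

Derivation:
Move 1: B@(3,0) -> caps B=0 W=0
Move 2: W@(2,0) -> caps B=0 W=0
Move 3: B@(3,3) -> caps B=0 W=0
Move 4: W@(2,3) -> caps B=0 W=0
Move 5: B@(1,1) -> caps B=0 W=0
Move 6: W@(0,2) -> caps B=0 W=0
Move 7: B@(1,0) -> caps B=0 W=0
Move 8: W@(0,0) -> caps B=0 W=0
Move 9: B@(0,1) -> caps B=1 W=0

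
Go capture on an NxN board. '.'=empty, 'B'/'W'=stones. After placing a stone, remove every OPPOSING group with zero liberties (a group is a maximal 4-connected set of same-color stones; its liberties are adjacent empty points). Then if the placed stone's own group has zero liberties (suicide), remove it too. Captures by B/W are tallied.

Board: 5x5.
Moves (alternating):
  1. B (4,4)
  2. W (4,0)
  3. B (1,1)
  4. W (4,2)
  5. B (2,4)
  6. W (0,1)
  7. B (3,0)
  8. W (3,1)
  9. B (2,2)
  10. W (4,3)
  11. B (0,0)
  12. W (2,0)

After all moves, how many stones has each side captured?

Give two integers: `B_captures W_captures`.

Answer: 0 1

Derivation:
Move 1: B@(4,4) -> caps B=0 W=0
Move 2: W@(4,0) -> caps B=0 W=0
Move 3: B@(1,1) -> caps B=0 W=0
Move 4: W@(4,2) -> caps B=0 W=0
Move 5: B@(2,4) -> caps B=0 W=0
Move 6: W@(0,1) -> caps B=0 W=0
Move 7: B@(3,0) -> caps B=0 W=0
Move 8: W@(3,1) -> caps B=0 W=0
Move 9: B@(2,2) -> caps B=0 W=0
Move 10: W@(4,3) -> caps B=0 W=0
Move 11: B@(0,0) -> caps B=0 W=0
Move 12: W@(2,0) -> caps B=0 W=1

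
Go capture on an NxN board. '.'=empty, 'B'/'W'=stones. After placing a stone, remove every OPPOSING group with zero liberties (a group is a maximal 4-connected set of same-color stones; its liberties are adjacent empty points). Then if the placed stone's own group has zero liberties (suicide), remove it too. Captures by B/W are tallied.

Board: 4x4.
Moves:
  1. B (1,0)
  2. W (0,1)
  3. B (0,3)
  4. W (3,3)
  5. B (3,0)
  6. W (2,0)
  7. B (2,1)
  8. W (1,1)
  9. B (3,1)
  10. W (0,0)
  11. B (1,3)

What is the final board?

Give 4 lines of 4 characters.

Answer: WW.B
BW.B
.B..
BB.W

Derivation:
Move 1: B@(1,0) -> caps B=0 W=0
Move 2: W@(0,1) -> caps B=0 W=0
Move 3: B@(0,3) -> caps B=0 W=0
Move 4: W@(3,3) -> caps B=0 W=0
Move 5: B@(3,0) -> caps B=0 W=0
Move 6: W@(2,0) -> caps B=0 W=0
Move 7: B@(2,1) -> caps B=1 W=0
Move 8: W@(1,1) -> caps B=1 W=0
Move 9: B@(3,1) -> caps B=1 W=0
Move 10: W@(0,0) -> caps B=1 W=0
Move 11: B@(1,3) -> caps B=1 W=0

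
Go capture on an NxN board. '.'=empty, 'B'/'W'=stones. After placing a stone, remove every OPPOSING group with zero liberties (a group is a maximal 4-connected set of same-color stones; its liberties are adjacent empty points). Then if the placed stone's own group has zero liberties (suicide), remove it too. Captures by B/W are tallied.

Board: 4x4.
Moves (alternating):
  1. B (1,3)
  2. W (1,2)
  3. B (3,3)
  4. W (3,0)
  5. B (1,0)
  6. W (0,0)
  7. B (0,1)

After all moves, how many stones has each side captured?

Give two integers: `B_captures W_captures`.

Move 1: B@(1,3) -> caps B=0 W=0
Move 2: W@(1,2) -> caps B=0 W=0
Move 3: B@(3,3) -> caps B=0 W=0
Move 4: W@(3,0) -> caps B=0 W=0
Move 5: B@(1,0) -> caps B=0 W=0
Move 6: W@(0,0) -> caps B=0 W=0
Move 7: B@(0,1) -> caps B=1 W=0

Answer: 1 0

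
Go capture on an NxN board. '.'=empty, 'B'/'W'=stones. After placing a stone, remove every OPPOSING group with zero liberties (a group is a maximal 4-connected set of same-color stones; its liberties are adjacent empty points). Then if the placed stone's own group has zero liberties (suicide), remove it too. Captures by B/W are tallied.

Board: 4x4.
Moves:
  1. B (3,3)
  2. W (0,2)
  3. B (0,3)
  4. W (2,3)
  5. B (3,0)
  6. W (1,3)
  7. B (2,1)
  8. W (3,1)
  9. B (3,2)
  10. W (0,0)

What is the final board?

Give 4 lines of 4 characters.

Move 1: B@(3,3) -> caps B=0 W=0
Move 2: W@(0,2) -> caps B=0 W=0
Move 3: B@(0,3) -> caps B=0 W=0
Move 4: W@(2,3) -> caps B=0 W=0
Move 5: B@(3,0) -> caps B=0 W=0
Move 6: W@(1,3) -> caps B=0 W=1
Move 7: B@(2,1) -> caps B=0 W=1
Move 8: W@(3,1) -> caps B=0 W=1
Move 9: B@(3,2) -> caps B=1 W=1
Move 10: W@(0,0) -> caps B=1 W=1

Answer: W.W.
...W
.B.W
B.BB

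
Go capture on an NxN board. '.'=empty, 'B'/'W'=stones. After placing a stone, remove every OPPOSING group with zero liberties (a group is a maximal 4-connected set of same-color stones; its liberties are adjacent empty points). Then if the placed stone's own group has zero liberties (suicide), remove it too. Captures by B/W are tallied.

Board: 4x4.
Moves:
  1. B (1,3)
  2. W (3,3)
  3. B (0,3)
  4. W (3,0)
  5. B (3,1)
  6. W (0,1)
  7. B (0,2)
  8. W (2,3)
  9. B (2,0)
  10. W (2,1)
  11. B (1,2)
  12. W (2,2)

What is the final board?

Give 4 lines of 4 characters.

Answer: .WBB
..BB
BWWW
.B.W

Derivation:
Move 1: B@(1,3) -> caps B=0 W=0
Move 2: W@(3,3) -> caps B=0 W=0
Move 3: B@(0,3) -> caps B=0 W=0
Move 4: W@(3,0) -> caps B=0 W=0
Move 5: B@(3,1) -> caps B=0 W=0
Move 6: W@(0,1) -> caps B=0 W=0
Move 7: B@(0,2) -> caps B=0 W=0
Move 8: W@(2,3) -> caps B=0 W=0
Move 9: B@(2,0) -> caps B=1 W=0
Move 10: W@(2,1) -> caps B=1 W=0
Move 11: B@(1,2) -> caps B=1 W=0
Move 12: W@(2,2) -> caps B=1 W=0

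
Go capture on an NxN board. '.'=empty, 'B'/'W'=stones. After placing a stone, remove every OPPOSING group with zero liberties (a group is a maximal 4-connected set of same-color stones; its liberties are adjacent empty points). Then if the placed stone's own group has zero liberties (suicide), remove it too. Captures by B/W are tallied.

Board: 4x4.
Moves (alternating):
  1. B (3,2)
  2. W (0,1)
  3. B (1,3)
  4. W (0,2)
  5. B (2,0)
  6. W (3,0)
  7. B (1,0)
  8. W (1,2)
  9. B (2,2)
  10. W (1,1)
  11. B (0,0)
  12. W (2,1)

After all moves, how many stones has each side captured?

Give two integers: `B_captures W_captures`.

Answer: 0 3

Derivation:
Move 1: B@(3,2) -> caps B=0 W=0
Move 2: W@(0,1) -> caps B=0 W=0
Move 3: B@(1,3) -> caps B=0 W=0
Move 4: W@(0,2) -> caps B=0 W=0
Move 5: B@(2,0) -> caps B=0 W=0
Move 6: W@(3,0) -> caps B=0 W=0
Move 7: B@(1,0) -> caps B=0 W=0
Move 8: W@(1,2) -> caps B=0 W=0
Move 9: B@(2,2) -> caps B=0 W=0
Move 10: W@(1,1) -> caps B=0 W=0
Move 11: B@(0,0) -> caps B=0 W=0
Move 12: W@(2,1) -> caps B=0 W=3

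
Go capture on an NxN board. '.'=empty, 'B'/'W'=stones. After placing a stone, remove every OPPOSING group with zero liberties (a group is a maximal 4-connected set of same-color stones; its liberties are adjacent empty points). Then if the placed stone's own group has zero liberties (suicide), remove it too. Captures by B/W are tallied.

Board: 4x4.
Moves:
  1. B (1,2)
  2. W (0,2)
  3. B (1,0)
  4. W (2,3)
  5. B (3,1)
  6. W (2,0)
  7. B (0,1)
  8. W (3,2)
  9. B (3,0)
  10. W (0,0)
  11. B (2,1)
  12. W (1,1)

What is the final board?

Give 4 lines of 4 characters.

Answer: .BW.
B.B.
.B.W
BBW.

Derivation:
Move 1: B@(1,2) -> caps B=0 W=0
Move 2: W@(0,2) -> caps B=0 W=0
Move 3: B@(1,0) -> caps B=0 W=0
Move 4: W@(2,3) -> caps B=0 W=0
Move 5: B@(3,1) -> caps B=0 W=0
Move 6: W@(2,0) -> caps B=0 W=0
Move 7: B@(0,1) -> caps B=0 W=0
Move 8: W@(3,2) -> caps B=0 W=0
Move 9: B@(3,0) -> caps B=0 W=0
Move 10: W@(0,0) -> caps B=0 W=0
Move 11: B@(2,1) -> caps B=1 W=0
Move 12: W@(1,1) -> caps B=1 W=0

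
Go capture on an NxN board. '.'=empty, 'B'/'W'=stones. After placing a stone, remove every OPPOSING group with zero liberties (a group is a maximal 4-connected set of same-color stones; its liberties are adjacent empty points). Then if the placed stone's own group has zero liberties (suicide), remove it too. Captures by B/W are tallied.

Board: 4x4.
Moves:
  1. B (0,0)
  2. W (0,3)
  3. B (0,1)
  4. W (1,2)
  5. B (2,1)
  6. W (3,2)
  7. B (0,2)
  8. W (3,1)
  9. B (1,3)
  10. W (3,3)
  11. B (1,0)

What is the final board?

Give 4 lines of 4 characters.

Move 1: B@(0,0) -> caps B=0 W=0
Move 2: W@(0,3) -> caps B=0 W=0
Move 3: B@(0,1) -> caps B=0 W=0
Move 4: W@(1,2) -> caps B=0 W=0
Move 5: B@(2,1) -> caps B=0 W=0
Move 6: W@(3,2) -> caps B=0 W=0
Move 7: B@(0,2) -> caps B=0 W=0
Move 8: W@(3,1) -> caps B=0 W=0
Move 9: B@(1,3) -> caps B=1 W=0
Move 10: W@(3,3) -> caps B=1 W=0
Move 11: B@(1,0) -> caps B=1 W=0

Answer: BBB.
B.WB
.B..
.WWW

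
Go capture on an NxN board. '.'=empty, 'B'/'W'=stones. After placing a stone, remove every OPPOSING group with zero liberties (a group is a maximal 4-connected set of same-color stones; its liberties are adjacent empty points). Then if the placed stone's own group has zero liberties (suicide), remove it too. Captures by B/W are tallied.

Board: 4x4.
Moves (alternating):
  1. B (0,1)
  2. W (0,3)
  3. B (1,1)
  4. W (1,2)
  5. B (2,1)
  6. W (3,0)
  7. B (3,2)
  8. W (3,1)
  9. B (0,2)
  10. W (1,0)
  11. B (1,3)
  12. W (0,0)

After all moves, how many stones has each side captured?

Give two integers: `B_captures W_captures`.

Answer: 1 0

Derivation:
Move 1: B@(0,1) -> caps B=0 W=0
Move 2: W@(0,3) -> caps B=0 W=0
Move 3: B@(1,1) -> caps B=0 W=0
Move 4: W@(1,2) -> caps B=0 W=0
Move 5: B@(2,1) -> caps B=0 W=0
Move 6: W@(3,0) -> caps B=0 W=0
Move 7: B@(3,2) -> caps B=0 W=0
Move 8: W@(3,1) -> caps B=0 W=0
Move 9: B@(0,2) -> caps B=0 W=0
Move 10: W@(1,0) -> caps B=0 W=0
Move 11: B@(1,3) -> caps B=1 W=0
Move 12: W@(0,0) -> caps B=1 W=0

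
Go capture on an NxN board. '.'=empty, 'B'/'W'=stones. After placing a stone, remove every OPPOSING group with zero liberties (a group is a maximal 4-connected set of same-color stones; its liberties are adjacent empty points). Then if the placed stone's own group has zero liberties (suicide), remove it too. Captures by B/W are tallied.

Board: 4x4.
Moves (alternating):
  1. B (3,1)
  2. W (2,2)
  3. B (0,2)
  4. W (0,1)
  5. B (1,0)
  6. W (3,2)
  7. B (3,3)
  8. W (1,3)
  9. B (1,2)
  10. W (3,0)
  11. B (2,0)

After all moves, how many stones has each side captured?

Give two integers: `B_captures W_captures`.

Move 1: B@(3,1) -> caps B=0 W=0
Move 2: W@(2,2) -> caps B=0 W=0
Move 3: B@(0,2) -> caps B=0 W=0
Move 4: W@(0,1) -> caps B=0 W=0
Move 5: B@(1,0) -> caps B=0 W=0
Move 6: W@(3,2) -> caps B=0 W=0
Move 7: B@(3,3) -> caps B=0 W=0
Move 8: W@(1,3) -> caps B=0 W=0
Move 9: B@(1,2) -> caps B=0 W=0
Move 10: W@(3,0) -> caps B=0 W=0
Move 11: B@(2,0) -> caps B=1 W=0

Answer: 1 0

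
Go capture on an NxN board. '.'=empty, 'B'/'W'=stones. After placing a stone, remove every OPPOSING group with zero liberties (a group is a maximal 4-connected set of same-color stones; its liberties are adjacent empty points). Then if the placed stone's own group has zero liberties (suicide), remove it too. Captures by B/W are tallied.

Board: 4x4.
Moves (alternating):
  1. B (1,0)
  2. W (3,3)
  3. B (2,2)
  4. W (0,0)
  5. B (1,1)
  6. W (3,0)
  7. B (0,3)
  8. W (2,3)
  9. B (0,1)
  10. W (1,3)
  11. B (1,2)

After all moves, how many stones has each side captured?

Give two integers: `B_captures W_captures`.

Answer: 1 0

Derivation:
Move 1: B@(1,0) -> caps B=0 W=0
Move 2: W@(3,3) -> caps B=0 W=0
Move 3: B@(2,2) -> caps B=0 W=0
Move 4: W@(0,0) -> caps B=0 W=0
Move 5: B@(1,1) -> caps B=0 W=0
Move 6: W@(3,0) -> caps B=0 W=0
Move 7: B@(0,3) -> caps B=0 W=0
Move 8: W@(2,3) -> caps B=0 W=0
Move 9: B@(0,1) -> caps B=1 W=0
Move 10: W@(1,3) -> caps B=1 W=0
Move 11: B@(1,2) -> caps B=1 W=0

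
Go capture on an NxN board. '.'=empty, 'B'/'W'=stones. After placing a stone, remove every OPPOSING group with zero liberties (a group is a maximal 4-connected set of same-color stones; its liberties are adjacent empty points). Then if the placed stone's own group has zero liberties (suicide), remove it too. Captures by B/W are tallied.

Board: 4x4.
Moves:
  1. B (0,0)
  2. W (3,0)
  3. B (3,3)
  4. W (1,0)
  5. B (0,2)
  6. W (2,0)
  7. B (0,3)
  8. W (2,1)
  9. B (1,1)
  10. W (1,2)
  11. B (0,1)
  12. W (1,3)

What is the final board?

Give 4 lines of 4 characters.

Move 1: B@(0,0) -> caps B=0 W=0
Move 2: W@(3,0) -> caps B=0 W=0
Move 3: B@(3,3) -> caps B=0 W=0
Move 4: W@(1,0) -> caps B=0 W=0
Move 5: B@(0,2) -> caps B=0 W=0
Move 6: W@(2,0) -> caps B=0 W=0
Move 7: B@(0,3) -> caps B=0 W=0
Move 8: W@(2,1) -> caps B=0 W=0
Move 9: B@(1,1) -> caps B=0 W=0
Move 10: W@(1,2) -> caps B=0 W=0
Move 11: B@(0,1) -> caps B=0 W=0
Move 12: W@(1,3) -> caps B=0 W=5

Answer: ....
W.WW
WW..
W..B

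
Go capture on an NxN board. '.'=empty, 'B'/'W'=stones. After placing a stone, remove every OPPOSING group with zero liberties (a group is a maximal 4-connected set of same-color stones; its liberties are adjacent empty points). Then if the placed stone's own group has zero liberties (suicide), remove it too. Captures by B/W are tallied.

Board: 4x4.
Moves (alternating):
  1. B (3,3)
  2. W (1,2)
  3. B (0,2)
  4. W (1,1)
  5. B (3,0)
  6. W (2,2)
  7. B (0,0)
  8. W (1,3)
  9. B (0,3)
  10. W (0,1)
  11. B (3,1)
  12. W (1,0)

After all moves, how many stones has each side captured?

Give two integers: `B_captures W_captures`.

Move 1: B@(3,3) -> caps B=0 W=0
Move 2: W@(1,2) -> caps B=0 W=0
Move 3: B@(0,2) -> caps B=0 W=0
Move 4: W@(1,1) -> caps B=0 W=0
Move 5: B@(3,0) -> caps B=0 W=0
Move 6: W@(2,2) -> caps B=0 W=0
Move 7: B@(0,0) -> caps B=0 W=0
Move 8: W@(1,3) -> caps B=0 W=0
Move 9: B@(0,3) -> caps B=0 W=0
Move 10: W@(0,1) -> caps B=0 W=2
Move 11: B@(3,1) -> caps B=0 W=2
Move 12: W@(1,0) -> caps B=0 W=3

Answer: 0 3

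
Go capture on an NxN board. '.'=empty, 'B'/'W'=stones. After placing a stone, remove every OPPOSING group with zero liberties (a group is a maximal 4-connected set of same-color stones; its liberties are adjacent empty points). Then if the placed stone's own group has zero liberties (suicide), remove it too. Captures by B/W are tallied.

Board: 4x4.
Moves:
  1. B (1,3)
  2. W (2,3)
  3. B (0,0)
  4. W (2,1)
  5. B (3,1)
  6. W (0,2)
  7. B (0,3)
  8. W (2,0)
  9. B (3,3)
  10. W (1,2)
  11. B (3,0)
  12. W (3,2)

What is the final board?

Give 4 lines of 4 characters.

Answer: B.W.
..W.
WW.W
..W.

Derivation:
Move 1: B@(1,3) -> caps B=0 W=0
Move 2: W@(2,3) -> caps B=0 W=0
Move 3: B@(0,0) -> caps B=0 W=0
Move 4: W@(2,1) -> caps B=0 W=0
Move 5: B@(3,1) -> caps B=0 W=0
Move 6: W@(0,2) -> caps B=0 W=0
Move 7: B@(0,3) -> caps B=0 W=0
Move 8: W@(2,0) -> caps B=0 W=0
Move 9: B@(3,3) -> caps B=0 W=0
Move 10: W@(1,2) -> caps B=0 W=2
Move 11: B@(3,0) -> caps B=0 W=2
Move 12: W@(3,2) -> caps B=0 W=5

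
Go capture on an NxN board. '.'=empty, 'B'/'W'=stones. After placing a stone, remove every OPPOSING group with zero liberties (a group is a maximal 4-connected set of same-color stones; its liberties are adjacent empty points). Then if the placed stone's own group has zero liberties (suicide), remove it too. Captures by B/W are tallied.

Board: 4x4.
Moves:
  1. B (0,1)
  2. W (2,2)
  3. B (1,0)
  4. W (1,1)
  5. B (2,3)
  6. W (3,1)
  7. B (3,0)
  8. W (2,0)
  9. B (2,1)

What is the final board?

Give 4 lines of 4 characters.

Answer: .B..
BW..
W.WB
.W..

Derivation:
Move 1: B@(0,1) -> caps B=0 W=0
Move 2: W@(2,2) -> caps B=0 W=0
Move 3: B@(1,0) -> caps B=0 W=0
Move 4: W@(1,1) -> caps B=0 W=0
Move 5: B@(2,3) -> caps B=0 W=0
Move 6: W@(3,1) -> caps B=0 W=0
Move 7: B@(3,0) -> caps B=0 W=0
Move 8: W@(2,0) -> caps B=0 W=1
Move 9: B@(2,1) -> caps B=0 W=1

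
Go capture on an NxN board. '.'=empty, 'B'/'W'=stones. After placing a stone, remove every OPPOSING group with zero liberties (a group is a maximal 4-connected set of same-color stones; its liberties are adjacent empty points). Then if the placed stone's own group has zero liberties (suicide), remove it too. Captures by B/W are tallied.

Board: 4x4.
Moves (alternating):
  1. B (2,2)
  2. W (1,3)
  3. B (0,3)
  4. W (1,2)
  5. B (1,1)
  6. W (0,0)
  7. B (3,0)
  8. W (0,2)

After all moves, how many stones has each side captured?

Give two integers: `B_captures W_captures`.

Answer: 0 1

Derivation:
Move 1: B@(2,2) -> caps B=0 W=0
Move 2: W@(1,3) -> caps B=0 W=0
Move 3: B@(0,3) -> caps B=0 W=0
Move 4: W@(1,2) -> caps B=0 W=0
Move 5: B@(1,1) -> caps B=0 W=0
Move 6: W@(0,0) -> caps B=0 W=0
Move 7: B@(3,0) -> caps B=0 W=0
Move 8: W@(0,2) -> caps B=0 W=1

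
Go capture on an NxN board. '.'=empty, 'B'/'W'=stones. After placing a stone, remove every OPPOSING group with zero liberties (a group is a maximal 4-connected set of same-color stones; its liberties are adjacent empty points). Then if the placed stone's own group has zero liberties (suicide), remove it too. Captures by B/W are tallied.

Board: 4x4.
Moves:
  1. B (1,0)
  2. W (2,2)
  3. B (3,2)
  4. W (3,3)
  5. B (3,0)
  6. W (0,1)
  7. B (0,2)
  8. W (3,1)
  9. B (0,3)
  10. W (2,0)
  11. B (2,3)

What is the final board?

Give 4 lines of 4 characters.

Answer: .WBB
B...
W.WB
.W.W

Derivation:
Move 1: B@(1,0) -> caps B=0 W=0
Move 2: W@(2,2) -> caps B=0 W=0
Move 3: B@(3,2) -> caps B=0 W=0
Move 4: W@(3,3) -> caps B=0 W=0
Move 5: B@(3,0) -> caps B=0 W=0
Move 6: W@(0,1) -> caps B=0 W=0
Move 7: B@(0,2) -> caps B=0 W=0
Move 8: W@(3,1) -> caps B=0 W=1
Move 9: B@(0,3) -> caps B=0 W=1
Move 10: W@(2,0) -> caps B=0 W=2
Move 11: B@(2,3) -> caps B=0 W=2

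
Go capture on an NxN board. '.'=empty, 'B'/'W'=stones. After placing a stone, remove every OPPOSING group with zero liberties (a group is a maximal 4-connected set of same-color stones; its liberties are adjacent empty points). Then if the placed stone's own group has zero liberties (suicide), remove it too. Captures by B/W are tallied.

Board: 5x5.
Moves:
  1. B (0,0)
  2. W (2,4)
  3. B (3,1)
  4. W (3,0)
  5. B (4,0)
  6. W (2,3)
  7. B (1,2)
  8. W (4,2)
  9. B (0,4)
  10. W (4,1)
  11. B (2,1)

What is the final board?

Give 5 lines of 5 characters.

Answer: B...B
..B..
.B.WW
WB...
.WW..

Derivation:
Move 1: B@(0,0) -> caps B=0 W=0
Move 2: W@(2,4) -> caps B=0 W=0
Move 3: B@(3,1) -> caps B=0 W=0
Move 4: W@(3,0) -> caps B=0 W=0
Move 5: B@(4,0) -> caps B=0 W=0
Move 6: W@(2,3) -> caps B=0 W=0
Move 7: B@(1,2) -> caps B=0 W=0
Move 8: W@(4,2) -> caps B=0 W=0
Move 9: B@(0,4) -> caps B=0 W=0
Move 10: W@(4,1) -> caps B=0 W=1
Move 11: B@(2,1) -> caps B=0 W=1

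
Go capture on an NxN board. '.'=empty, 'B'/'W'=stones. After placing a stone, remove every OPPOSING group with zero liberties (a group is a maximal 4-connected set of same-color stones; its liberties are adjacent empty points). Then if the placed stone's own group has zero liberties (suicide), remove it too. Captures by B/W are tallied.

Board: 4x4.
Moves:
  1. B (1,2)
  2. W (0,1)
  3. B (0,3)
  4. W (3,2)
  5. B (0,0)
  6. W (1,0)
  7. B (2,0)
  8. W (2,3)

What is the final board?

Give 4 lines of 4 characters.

Answer: .W.B
W.B.
B..W
..W.

Derivation:
Move 1: B@(1,2) -> caps B=0 W=0
Move 2: W@(0,1) -> caps B=0 W=0
Move 3: B@(0,3) -> caps B=0 W=0
Move 4: W@(3,2) -> caps B=0 W=0
Move 5: B@(0,0) -> caps B=0 W=0
Move 6: W@(1,0) -> caps B=0 W=1
Move 7: B@(2,0) -> caps B=0 W=1
Move 8: W@(2,3) -> caps B=0 W=1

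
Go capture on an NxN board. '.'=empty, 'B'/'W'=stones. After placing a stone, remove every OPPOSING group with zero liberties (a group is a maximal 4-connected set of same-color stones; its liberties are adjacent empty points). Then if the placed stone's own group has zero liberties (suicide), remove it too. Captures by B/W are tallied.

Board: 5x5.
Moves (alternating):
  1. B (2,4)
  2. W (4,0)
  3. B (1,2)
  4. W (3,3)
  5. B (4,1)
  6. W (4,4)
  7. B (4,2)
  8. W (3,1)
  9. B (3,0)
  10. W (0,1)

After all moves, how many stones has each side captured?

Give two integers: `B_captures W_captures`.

Move 1: B@(2,4) -> caps B=0 W=0
Move 2: W@(4,0) -> caps B=0 W=0
Move 3: B@(1,2) -> caps B=0 W=0
Move 4: W@(3,3) -> caps B=0 W=0
Move 5: B@(4,1) -> caps B=0 W=0
Move 6: W@(4,4) -> caps B=0 W=0
Move 7: B@(4,2) -> caps B=0 W=0
Move 8: W@(3,1) -> caps B=0 W=0
Move 9: B@(3,0) -> caps B=1 W=0
Move 10: W@(0,1) -> caps B=1 W=0

Answer: 1 0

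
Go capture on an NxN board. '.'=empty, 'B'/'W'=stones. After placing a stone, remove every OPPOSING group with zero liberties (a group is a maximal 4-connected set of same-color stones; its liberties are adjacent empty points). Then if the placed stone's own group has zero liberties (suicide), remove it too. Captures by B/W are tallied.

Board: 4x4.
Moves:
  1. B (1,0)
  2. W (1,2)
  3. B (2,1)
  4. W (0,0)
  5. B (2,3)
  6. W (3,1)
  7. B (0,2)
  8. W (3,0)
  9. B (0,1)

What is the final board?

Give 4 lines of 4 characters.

Move 1: B@(1,0) -> caps B=0 W=0
Move 2: W@(1,2) -> caps B=0 W=0
Move 3: B@(2,1) -> caps B=0 W=0
Move 4: W@(0,0) -> caps B=0 W=0
Move 5: B@(2,3) -> caps B=0 W=0
Move 6: W@(3,1) -> caps B=0 W=0
Move 7: B@(0,2) -> caps B=0 W=0
Move 8: W@(3,0) -> caps B=0 W=0
Move 9: B@(0,1) -> caps B=1 W=0

Answer: .BB.
B.W.
.B.B
WW..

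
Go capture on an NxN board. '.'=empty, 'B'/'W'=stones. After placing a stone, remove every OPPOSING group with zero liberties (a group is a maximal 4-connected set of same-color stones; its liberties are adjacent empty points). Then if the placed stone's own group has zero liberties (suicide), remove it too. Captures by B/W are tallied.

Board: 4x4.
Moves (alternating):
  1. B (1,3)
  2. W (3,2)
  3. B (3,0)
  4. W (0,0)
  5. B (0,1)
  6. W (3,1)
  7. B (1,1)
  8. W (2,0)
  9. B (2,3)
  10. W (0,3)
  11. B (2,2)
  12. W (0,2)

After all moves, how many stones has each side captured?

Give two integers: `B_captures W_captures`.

Move 1: B@(1,3) -> caps B=0 W=0
Move 2: W@(3,2) -> caps B=0 W=0
Move 3: B@(3,0) -> caps B=0 W=0
Move 4: W@(0,0) -> caps B=0 W=0
Move 5: B@(0,1) -> caps B=0 W=0
Move 6: W@(3,1) -> caps B=0 W=0
Move 7: B@(1,1) -> caps B=0 W=0
Move 8: W@(2,0) -> caps B=0 W=1
Move 9: B@(2,3) -> caps B=0 W=1
Move 10: W@(0,3) -> caps B=0 W=1
Move 11: B@(2,2) -> caps B=0 W=1
Move 12: W@(0,2) -> caps B=0 W=1

Answer: 0 1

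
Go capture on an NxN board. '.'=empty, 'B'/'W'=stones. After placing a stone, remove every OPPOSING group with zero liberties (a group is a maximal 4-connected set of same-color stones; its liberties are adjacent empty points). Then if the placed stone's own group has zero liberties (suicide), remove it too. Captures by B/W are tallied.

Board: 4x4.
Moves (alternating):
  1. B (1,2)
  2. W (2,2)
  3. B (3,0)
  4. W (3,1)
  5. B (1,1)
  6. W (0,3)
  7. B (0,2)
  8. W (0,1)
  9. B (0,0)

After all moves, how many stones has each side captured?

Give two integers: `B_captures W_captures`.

Move 1: B@(1,2) -> caps B=0 W=0
Move 2: W@(2,2) -> caps B=0 W=0
Move 3: B@(3,0) -> caps B=0 W=0
Move 4: W@(3,1) -> caps B=0 W=0
Move 5: B@(1,1) -> caps B=0 W=0
Move 6: W@(0,3) -> caps B=0 W=0
Move 7: B@(0,2) -> caps B=0 W=0
Move 8: W@(0,1) -> caps B=0 W=0
Move 9: B@(0,0) -> caps B=1 W=0

Answer: 1 0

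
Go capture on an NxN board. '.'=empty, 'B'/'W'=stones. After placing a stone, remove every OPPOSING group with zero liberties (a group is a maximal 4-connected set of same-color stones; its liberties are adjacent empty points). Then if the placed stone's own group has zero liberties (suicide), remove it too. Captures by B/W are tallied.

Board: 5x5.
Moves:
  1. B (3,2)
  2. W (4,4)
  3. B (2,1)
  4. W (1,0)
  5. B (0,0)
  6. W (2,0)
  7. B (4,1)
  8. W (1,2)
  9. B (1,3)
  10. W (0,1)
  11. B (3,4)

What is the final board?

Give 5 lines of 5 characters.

Move 1: B@(3,2) -> caps B=0 W=0
Move 2: W@(4,4) -> caps B=0 W=0
Move 3: B@(2,1) -> caps B=0 W=0
Move 4: W@(1,0) -> caps B=0 W=0
Move 5: B@(0,0) -> caps B=0 W=0
Move 6: W@(2,0) -> caps B=0 W=0
Move 7: B@(4,1) -> caps B=0 W=0
Move 8: W@(1,2) -> caps B=0 W=0
Move 9: B@(1,3) -> caps B=0 W=0
Move 10: W@(0,1) -> caps B=0 W=1
Move 11: B@(3,4) -> caps B=0 W=1

Answer: .W...
W.WB.
WB...
..B.B
.B..W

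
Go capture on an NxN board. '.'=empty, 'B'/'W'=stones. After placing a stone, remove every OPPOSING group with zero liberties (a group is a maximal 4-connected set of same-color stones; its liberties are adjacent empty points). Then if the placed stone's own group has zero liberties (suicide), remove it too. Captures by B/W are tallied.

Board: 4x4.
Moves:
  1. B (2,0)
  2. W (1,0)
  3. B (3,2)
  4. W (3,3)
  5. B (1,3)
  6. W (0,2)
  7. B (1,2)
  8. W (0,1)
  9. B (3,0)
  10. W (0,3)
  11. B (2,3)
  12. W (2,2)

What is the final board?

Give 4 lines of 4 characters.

Move 1: B@(2,0) -> caps B=0 W=0
Move 2: W@(1,0) -> caps B=0 W=0
Move 3: B@(3,2) -> caps B=0 W=0
Move 4: W@(3,3) -> caps B=0 W=0
Move 5: B@(1,3) -> caps B=0 W=0
Move 6: W@(0,2) -> caps B=0 W=0
Move 7: B@(1,2) -> caps B=0 W=0
Move 8: W@(0,1) -> caps B=0 W=0
Move 9: B@(3,0) -> caps B=0 W=0
Move 10: W@(0,3) -> caps B=0 W=0
Move 11: B@(2,3) -> caps B=1 W=0
Move 12: W@(2,2) -> caps B=1 W=0

Answer: .WWW
W.BB
B.WB
B.B.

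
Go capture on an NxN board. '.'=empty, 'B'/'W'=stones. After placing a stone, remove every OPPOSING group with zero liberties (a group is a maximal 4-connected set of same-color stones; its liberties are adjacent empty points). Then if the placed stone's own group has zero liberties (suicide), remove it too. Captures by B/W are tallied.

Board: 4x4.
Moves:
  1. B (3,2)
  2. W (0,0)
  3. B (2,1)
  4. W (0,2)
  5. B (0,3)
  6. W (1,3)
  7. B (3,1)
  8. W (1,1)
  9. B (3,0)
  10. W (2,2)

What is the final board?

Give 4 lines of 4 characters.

Answer: W.W.
.W.W
.BW.
BBB.

Derivation:
Move 1: B@(3,2) -> caps B=0 W=0
Move 2: W@(0,0) -> caps B=0 W=0
Move 3: B@(2,1) -> caps B=0 W=0
Move 4: W@(0,2) -> caps B=0 W=0
Move 5: B@(0,3) -> caps B=0 W=0
Move 6: W@(1,3) -> caps B=0 W=1
Move 7: B@(3,1) -> caps B=0 W=1
Move 8: W@(1,1) -> caps B=0 W=1
Move 9: B@(3,0) -> caps B=0 W=1
Move 10: W@(2,2) -> caps B=0 W=1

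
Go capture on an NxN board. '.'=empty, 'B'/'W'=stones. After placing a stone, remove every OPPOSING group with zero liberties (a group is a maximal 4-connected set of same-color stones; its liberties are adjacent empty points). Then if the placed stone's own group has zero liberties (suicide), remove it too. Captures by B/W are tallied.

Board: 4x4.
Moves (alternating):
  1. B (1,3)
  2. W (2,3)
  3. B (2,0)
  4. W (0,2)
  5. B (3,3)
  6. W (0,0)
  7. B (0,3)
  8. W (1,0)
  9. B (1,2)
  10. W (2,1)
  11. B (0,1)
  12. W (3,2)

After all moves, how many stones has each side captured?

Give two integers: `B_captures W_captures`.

Answer: 1 1

Derivation:
Move 1: B@(1,3) -> caps B=0 W=0
Move 2: W@(2,3) -> caps B=0 W=0
Move 3: B@(2,0) -> caps B=0 W=0
Move 4: W@(0,2) -> caps B=0 W=0
Move 5: B@(3,3) -> caps B=0 W=0
Move 6: W@(0,0) -> caps B=0 W=0
Move 7: B@(0,3) -> caps B=0 W=0
Move 8: W@(1,0) -> caps B=0 W=0
Move 9: B@(1,2) -> caps B=0 W=0
Move 10: W@(2,1) -> caps B=0 W=0
Move 11: B@(0,1) -> caps B=1 W=0
Move 12: W@(3,2) -> caps B=1 W=1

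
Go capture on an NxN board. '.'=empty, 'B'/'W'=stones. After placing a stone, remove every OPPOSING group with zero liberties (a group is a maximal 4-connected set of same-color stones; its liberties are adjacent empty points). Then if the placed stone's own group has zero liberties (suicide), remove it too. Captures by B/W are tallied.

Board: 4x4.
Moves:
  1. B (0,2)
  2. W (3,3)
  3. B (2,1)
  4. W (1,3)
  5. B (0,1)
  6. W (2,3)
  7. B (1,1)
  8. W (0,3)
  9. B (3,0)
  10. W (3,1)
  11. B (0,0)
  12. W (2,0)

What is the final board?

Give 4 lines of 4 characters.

Move 1: B@(0,2) -> caps B=0 W=0
Move 2: W@(3,3) -> caps B=0 W=0
Move 3: B@(2,1) -> caps B=0 W=0
Move 4: W@(1,3) -> caps B=0 W=0
Move 5: B@(0,1) -> caps B=0 W=0
Move 6: W@(2,3) -> caps B=0 W=0
Move 7: B@(1,1) -> caps B=0 W=0
Move 8: W@(0,3) -> caps B=0 W=0
Move 9: B@(3,0) -> caps B=0 W=0
Move 10: W@(3,1) -> caps B=0 W=0
Move 11: B@(0,0) -> caps B=0 W=0
Move 12: W@(2,0) -> caps B=0 W=1

Answer: BBBW
.B.W
WB.W
.W.W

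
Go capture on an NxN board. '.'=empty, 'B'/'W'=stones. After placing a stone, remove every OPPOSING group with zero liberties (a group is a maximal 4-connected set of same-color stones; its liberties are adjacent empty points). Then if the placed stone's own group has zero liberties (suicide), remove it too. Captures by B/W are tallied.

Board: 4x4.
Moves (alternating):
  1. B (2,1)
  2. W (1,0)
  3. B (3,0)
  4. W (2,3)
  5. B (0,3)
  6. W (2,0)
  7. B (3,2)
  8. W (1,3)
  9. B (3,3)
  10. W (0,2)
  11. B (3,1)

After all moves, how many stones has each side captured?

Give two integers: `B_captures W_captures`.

Answer: 0 1

Derivation:
Move 1: B@(2,1) -> caps B=0 W=0
Move 2: W@(1,0) -> caps B=0 W=0
Move 3: B@(3,0) -> caps B=0 W=0
Move 4: W@(2,3) -> caps B=0 W=0
Move 5: B@(0,3) -> caps B=0 W=0
Move 6: W@(2,0) -> caps B=0 W=0
Move 7: B@(3,2) -> caps B=0 W=0
Move 8: W@(1,3) -> caps B=0 W=0
Move 9: B@(3,3) -> caps B=0 W=0
Move 10: W@(0,2) -> caps B=0 W=1
Move 11: B@(3,1) -> caps B=0 W=1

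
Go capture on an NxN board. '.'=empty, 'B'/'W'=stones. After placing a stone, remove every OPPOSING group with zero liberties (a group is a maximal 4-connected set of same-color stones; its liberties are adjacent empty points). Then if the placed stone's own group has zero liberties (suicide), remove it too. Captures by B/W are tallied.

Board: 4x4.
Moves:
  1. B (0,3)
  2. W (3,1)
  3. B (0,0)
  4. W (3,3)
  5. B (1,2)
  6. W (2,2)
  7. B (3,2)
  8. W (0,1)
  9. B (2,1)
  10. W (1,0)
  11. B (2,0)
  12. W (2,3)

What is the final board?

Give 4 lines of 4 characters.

Move 1: B@(0,3) -> caps B=0 W=0
Move 2: W@(3,1) -> caps B=0 W=0
Move 3: B@(0,0) -> caps B=0 W=0
Move 4: W@(3,3) -> caps B=0 W=0
Move 5: B@(1,2) -> caps B=0 W=0
Move 6: W@(2,2) -> caps B=0 W=0
Move 7: B@(3,2) -> caps B=0 W=0
Move 8: W@(0,1) -> caps B=0 W=0
Move 9: B@(2,1) -> caps B=0 W=0
Move 10: W@(1,0) -> caps B=0 W=1
Move 11: B@(2,0) -> caps B=0 W=1
Move 12: W@(2,3) -> caps B=0 W=1

Answer: .W.B
W.B.
BBWW
.W.W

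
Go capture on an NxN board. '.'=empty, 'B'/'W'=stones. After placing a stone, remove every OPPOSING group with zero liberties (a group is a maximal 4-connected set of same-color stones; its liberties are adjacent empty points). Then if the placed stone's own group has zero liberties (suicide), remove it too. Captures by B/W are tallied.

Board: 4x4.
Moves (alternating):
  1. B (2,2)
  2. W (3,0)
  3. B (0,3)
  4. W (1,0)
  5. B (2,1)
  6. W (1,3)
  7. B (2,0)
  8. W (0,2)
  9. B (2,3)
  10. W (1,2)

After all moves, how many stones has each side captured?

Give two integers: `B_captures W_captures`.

Move 1: B@(2,2) -> caps B=0 W=0
Move 2: W@(3,0) -> caps B=0 W=0
Move 3: B@(0,3) -> caps B=0 W=0
Move 4: W@(1,0) -> caps B=0 W=0
Move 5: B@(2,1) -> caps B=0 W=0
Move 6: W@(1,3) -> caps B=0 W=0
Move 7: B@(2,0) -> caps B=0 W=0
Move 8: W@(0,2) -> caps B=0 W=1
Move 9: B@(2,3) -> caps B=0 W=1
Move 10: W@(1,2) -> caps B=0 W=1

Answer: 0 1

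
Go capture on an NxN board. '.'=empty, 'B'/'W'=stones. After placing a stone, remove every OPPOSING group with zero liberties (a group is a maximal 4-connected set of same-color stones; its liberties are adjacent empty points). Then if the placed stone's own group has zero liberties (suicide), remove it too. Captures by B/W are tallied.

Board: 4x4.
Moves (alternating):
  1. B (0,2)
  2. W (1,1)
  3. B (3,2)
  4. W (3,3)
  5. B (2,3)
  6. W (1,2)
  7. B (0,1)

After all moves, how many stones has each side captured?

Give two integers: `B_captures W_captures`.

Move 1: B@(0,2) -> caps B=0 W=0
Move 2: W@(1,1) -> caps B=0 W=0
Move 3: B@(3,2) -> caps B=0 W=0
Move 4: W@(3,3) -> caps B=0 W=0
Move 5: B@(2,3) -> caps B=1 W=0
Move 6: W@(1,2) -> caps B=1 W=0
Move 7: B@(0,1) -> caps B=1 W=0

Answer: 1 0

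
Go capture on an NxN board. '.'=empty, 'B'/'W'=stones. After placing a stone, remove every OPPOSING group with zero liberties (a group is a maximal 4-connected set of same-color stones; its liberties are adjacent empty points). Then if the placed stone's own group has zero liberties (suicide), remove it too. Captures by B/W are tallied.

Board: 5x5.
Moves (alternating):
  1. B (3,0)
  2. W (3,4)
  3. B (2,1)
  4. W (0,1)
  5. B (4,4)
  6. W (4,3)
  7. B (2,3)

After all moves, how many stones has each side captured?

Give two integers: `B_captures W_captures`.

Answer: 0 1

Derivation:
Move 1: B@(3,0) -> caps B=0 W=0
Move 2: W@(3,4) -> caps B=0 W=0
Move 3: B@(2,1) -> caps B=0 W=0
Move 4: W@(0,1) -> caps B=0 W=0
Move 5: B@(4,4) -> caps B=0 W=0
Move 6: W@(4,3) -> caps B=0 W=1
Move 7: B@(2,3) -> caps B=0 W=1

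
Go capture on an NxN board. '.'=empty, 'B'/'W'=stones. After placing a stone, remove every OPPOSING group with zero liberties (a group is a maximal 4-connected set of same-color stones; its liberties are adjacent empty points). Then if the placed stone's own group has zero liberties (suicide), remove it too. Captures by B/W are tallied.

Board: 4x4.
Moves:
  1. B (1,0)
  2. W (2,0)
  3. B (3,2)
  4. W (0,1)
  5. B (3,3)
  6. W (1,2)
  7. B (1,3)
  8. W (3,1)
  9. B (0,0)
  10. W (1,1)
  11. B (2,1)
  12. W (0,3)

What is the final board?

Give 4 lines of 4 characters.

Move 1: B@(1,0) -> caps B=0 W=0
Move 2: W@(2,0) -> caps B=0 W=0
Move 3: B@(3,2) -> caps B=0 W=0
Move 4: W@(0,1) -> caps B=0 W=0
Move 5: B@(3,3) -> caps B=0 W=0
Move 6: W@(1,2) -> caps B=0 W=0
Move 7: B@(1,3) -> caps B=0 W=0
Move 8: W@(3,1) -> caps B=0 W=0
Move 9: B@(0,0) -> caps B=0 W=0
Move 10: W@(1,1) -> caps B=0 W=2
Move 11: B@(2,1) -> caps B=0 W=2
Move 12: W@(0,3) -> caps B=0 W=2

Answer: .W.W
.WWB
WB..
.WBB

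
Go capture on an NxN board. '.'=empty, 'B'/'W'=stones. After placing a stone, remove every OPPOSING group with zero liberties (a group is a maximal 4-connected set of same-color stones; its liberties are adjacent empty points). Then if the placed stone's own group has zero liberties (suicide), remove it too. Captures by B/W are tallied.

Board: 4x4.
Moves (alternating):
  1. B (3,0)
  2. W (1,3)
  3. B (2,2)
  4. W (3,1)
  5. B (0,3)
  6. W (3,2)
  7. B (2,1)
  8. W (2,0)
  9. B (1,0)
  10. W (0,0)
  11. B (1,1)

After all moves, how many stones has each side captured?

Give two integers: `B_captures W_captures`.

Move 1: B@(3,0) -> caps B=0 W=0
Move 2: W@(1,3) -> caps B=0 W=0
Move 3: B@(2,2) -> caps B=0 W=0
Move 4: W@(3,1) -> caps B=0 W=0
Move 5: B@(0,3) -> caps B=0 W=0
Move 6: W@(3,2) -> caps B=0 W=0
Move 7: B@(2,1) -> caps B=0 W=0
Move 8: W@(2,0) -> caps B=0 W=1
Move 9: B@(1,0) -> caps B=0 W=1
Move 10: W@(0,0) -> caps B=0 W=1
Move 11: B@(1,1) -> caps B=0 W=1

Answer: 0 1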